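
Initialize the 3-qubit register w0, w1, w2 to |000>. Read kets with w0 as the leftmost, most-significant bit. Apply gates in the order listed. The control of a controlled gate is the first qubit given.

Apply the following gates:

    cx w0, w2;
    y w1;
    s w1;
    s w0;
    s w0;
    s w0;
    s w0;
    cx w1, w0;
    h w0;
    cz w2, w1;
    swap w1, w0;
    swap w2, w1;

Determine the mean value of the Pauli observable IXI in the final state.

In the final state, IXI has expectation 0. Key observation: the block from step 4 through step 7 cancels to the identity and can be dropped.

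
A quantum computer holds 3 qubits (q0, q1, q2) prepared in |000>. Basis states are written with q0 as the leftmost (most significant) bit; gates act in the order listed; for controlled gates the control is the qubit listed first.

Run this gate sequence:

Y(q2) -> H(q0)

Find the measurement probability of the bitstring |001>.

A full measurement returns |001> with probability 1/2.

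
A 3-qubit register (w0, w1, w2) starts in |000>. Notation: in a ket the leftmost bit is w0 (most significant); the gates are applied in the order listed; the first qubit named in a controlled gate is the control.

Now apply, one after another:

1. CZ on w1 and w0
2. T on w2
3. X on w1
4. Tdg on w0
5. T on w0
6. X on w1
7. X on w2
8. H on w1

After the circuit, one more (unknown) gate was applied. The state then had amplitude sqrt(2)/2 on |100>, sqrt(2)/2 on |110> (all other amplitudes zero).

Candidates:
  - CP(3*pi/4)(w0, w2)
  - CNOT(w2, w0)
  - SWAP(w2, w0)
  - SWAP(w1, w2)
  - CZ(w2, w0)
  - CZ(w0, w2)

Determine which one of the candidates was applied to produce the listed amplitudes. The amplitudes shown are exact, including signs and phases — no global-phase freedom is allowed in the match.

The applied gate was SWAP(w2, w0). Key observation: steps 3-6 multiply out to the identity, so the circuit reduces to the remaining gates.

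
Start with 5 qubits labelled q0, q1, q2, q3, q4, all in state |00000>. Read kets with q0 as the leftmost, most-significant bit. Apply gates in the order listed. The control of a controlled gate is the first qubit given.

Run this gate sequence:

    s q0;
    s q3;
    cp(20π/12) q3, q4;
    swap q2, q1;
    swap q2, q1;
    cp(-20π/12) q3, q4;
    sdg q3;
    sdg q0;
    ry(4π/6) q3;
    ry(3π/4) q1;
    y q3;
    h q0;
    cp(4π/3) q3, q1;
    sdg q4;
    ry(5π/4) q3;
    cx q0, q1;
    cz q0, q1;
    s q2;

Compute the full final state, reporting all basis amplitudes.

The resulting statevector has amplitude I*(-sqrt(3) - 1 + sqrt(6))/8 on |00000>, I*(-sqrt(3) - sqrt(2) + 1)/8 on |00010>, exp(5*I*pi/6)/8 + sqrt(2)*exp(5*I*pi/6)/8 + sqrt(3)*I/8 on |01000>, -sqrt(6)*I/8 - sqrt(3)*I/8 + exp(5*I*pi/6)/8 on |01010>, exp(5*I*pi/6)/8 + sqrt(2)*exp(5*I*pi/6)/8 + sqrt(3)*I/8 on |10000>, -sqrt(6)*I/8 - sqrt(3)*I/8 + exp(5*I*pi/6)/8 on |10010>, I*(-sqrt(6) + 1 + sqrt(3))/8 on |11000>, I*(-1 + sqrt(2) + sqrt(3))/8 on |11010>, and 0 on every other basis state. Key observation: the block from step 1 through step 8 cancels to the identity and can be dropped.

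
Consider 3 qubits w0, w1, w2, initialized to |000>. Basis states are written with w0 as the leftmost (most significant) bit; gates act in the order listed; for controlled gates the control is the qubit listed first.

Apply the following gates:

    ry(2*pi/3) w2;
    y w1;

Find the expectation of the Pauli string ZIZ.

The expectation value of ZIZ is -1/2.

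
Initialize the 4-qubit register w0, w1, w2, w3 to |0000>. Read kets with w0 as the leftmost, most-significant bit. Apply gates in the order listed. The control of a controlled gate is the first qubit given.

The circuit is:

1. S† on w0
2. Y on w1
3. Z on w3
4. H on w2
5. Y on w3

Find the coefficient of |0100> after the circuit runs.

|0100> carries amplitude 0 in the final state.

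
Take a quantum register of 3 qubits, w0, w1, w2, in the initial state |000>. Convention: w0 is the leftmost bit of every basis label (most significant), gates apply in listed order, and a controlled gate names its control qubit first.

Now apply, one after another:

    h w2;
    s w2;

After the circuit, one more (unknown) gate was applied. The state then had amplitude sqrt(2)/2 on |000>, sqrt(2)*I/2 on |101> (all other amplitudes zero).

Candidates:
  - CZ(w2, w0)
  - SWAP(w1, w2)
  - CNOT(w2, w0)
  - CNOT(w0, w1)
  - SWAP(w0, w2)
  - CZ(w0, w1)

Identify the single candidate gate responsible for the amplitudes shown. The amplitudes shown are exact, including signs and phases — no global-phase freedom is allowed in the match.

The unique candidate consistent with the amplitudes is CNOT(w2, w0).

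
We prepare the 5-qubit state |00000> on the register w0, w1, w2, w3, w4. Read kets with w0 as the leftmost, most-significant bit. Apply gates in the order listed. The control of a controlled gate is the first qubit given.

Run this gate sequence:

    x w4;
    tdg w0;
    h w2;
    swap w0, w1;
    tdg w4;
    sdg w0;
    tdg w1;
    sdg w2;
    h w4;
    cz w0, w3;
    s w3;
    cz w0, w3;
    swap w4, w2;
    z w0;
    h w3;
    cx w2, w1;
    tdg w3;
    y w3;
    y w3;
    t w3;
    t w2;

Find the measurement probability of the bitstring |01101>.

The probability of measuring |01101> is 1/8. Key observation: steps 17-20 multiply out to the identity, so the circuit reduces to the remaining gates.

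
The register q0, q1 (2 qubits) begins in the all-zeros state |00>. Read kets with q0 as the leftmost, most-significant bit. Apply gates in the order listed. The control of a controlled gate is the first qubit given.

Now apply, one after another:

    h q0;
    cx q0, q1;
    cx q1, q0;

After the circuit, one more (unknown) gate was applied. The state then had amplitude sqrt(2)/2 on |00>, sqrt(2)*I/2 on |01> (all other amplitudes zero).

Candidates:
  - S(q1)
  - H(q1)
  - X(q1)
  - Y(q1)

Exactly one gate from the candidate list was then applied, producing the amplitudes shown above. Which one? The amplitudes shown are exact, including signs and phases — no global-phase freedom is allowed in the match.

It was S(q1) that produced the state shown.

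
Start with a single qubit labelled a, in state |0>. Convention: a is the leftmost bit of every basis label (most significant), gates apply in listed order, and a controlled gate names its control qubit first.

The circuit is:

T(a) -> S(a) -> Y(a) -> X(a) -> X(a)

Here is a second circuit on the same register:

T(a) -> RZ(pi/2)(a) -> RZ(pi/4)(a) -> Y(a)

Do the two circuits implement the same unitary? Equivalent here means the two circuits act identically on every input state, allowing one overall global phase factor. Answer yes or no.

No, they are not equivalent — no single phase factor reconciles the two unitaries.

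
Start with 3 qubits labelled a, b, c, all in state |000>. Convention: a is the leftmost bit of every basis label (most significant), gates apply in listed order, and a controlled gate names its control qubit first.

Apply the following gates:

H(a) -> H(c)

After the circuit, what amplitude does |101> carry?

|101> carries amplitude 1/2 in the final state.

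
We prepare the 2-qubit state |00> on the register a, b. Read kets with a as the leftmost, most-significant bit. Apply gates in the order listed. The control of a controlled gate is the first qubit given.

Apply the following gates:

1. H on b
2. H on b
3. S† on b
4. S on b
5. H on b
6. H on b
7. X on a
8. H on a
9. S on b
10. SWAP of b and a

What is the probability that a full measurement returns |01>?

Outcome |01> occurs with probability 1/2. Key observation: steps 1-6 multiply out to the identity, so the circuit reduces to the remaining gates.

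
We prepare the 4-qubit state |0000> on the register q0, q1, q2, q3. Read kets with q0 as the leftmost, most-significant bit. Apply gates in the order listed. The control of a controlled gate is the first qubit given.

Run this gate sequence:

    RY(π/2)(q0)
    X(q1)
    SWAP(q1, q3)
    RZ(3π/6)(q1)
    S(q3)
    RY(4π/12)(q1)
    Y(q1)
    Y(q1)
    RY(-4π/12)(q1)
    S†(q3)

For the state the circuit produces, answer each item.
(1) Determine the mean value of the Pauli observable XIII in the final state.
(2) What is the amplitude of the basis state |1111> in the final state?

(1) The observable XIII averages to 1.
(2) |1111> carries amplitude 0 in the final state.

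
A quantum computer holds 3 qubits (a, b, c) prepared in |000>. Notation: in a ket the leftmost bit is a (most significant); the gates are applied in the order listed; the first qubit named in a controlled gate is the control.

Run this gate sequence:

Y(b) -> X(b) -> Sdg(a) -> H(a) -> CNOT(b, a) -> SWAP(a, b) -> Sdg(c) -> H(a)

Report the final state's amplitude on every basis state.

The resulting statevector has amplitude I/2 on |000>, 0 on |001>, I/2 on |010>, 0 on |011>, I/2 on |100>, 0 on |101>, I/2 on |110>, 0 on |111>.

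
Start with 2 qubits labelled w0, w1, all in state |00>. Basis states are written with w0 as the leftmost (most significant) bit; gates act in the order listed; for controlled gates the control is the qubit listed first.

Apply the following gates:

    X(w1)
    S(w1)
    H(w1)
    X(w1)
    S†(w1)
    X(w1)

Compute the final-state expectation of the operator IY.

The expectation value of IY is -1.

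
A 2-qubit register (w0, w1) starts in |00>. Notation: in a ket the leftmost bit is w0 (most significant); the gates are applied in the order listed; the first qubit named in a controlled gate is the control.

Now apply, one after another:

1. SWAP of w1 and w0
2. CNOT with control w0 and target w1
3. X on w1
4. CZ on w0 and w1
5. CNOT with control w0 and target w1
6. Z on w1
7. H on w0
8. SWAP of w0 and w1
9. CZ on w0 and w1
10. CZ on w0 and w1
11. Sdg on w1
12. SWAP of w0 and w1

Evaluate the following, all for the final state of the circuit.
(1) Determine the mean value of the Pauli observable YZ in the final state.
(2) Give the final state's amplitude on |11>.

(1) The expectation value of YZ is 1. Key observation: gates 9-10 undo each other exactly, leaving only the rest of the circuit to track.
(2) The final state's coefficient on |11> equals sqrt(2)*I/2.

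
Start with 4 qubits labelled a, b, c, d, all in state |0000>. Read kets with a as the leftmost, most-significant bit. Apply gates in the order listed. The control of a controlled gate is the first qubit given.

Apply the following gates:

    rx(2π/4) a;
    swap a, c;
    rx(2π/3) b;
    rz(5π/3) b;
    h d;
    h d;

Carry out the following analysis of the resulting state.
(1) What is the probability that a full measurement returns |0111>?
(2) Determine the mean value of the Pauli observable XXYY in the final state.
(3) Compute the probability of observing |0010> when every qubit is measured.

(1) Outcome |0111> occurs with probability 0. Key observation: gates 5-6 undo each other exactly, leaving only the rest of the circuit to track.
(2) In the final state, XXYY has expectation 0.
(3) A full measurement returns |0010> with probability 1/8.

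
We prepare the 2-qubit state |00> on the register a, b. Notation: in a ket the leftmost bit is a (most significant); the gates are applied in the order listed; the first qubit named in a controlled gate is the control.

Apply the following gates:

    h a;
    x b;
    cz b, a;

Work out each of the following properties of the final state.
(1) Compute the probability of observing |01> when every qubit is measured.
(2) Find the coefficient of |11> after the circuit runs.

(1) A full measurement returns |01> with probability 1/2.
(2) The amplitude on |11> is -sqrt(2)/2.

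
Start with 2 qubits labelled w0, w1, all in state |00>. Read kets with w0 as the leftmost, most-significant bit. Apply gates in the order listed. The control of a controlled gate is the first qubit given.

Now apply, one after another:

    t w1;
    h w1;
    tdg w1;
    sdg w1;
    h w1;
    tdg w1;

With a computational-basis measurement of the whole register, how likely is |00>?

The probability of measuring |00> is 1/2 - sqrt(2)/4.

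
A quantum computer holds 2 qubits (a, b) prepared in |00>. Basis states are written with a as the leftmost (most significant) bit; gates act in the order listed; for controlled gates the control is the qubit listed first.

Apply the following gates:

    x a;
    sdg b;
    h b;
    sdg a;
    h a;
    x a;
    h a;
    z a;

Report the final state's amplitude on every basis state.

The resulting statevector has amplitude 0 on |00>, 0 on |01>, -sqrt(2)*I/2 on |10>, -sqrt(2)*I/2 on |11>.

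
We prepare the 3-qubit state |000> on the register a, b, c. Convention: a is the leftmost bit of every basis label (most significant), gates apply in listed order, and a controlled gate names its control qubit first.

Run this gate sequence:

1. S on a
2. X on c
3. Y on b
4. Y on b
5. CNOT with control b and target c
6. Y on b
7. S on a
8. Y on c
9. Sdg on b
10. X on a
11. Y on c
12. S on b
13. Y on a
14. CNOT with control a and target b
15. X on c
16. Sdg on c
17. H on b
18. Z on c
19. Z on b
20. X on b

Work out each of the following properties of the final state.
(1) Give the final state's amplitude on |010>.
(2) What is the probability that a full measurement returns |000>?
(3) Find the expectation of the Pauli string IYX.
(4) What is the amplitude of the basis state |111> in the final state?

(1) The amplitude on |010> is sqrt(2)/2.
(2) The probability of measuring |000> is 1/2.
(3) The expectation value of IYX is 0.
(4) The amplitude on |111> is 0.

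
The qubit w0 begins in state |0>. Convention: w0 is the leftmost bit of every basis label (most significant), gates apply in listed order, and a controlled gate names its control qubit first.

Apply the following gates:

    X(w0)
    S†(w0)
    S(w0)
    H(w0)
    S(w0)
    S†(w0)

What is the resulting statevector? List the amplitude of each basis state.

The resulting statevector has amplitude sqrt(2)/2 on |0>, -sqrt(2)/2 on |1>. Key observation: steps 5-6 multiply out to the identity, so the circuit reduces to the remaining gates.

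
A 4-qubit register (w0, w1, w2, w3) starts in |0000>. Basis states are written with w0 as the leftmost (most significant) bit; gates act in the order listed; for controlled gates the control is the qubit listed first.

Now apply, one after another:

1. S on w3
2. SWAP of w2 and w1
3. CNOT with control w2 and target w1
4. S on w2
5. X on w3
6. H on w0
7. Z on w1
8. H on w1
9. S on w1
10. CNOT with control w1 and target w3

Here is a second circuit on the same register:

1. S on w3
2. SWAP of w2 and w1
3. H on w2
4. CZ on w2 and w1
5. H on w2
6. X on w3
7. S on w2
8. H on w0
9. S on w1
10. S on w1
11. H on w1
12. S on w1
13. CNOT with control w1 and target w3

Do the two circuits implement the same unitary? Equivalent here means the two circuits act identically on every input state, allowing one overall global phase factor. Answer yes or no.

No — the two circuits implement different unitaries, even allowing a global phase.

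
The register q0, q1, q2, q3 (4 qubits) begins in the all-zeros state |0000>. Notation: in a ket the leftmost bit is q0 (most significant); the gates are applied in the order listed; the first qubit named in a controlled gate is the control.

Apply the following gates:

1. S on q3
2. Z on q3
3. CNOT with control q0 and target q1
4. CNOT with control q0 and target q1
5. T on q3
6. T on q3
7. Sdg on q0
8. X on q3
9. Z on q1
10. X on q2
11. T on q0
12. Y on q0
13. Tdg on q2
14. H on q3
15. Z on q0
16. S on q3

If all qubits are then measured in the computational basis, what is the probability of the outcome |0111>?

A full measurement returns |0111> with probability 0.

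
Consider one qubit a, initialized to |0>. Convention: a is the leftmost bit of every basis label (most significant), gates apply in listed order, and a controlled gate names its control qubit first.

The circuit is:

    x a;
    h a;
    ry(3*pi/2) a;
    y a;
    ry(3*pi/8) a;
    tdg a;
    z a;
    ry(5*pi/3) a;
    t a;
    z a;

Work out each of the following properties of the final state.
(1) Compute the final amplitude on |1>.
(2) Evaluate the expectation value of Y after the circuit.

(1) |1> carries amplitude exp(3*I*pi/4)*cos(3*pi/16)/2 + sqrt(3)*I*sin(3*pi/16)/2 in the final state.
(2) In the final state, Y has expectation -sqrt(sqrt(2) + 2)/8 + sqrt(12 - 6*sqrt(2))/8.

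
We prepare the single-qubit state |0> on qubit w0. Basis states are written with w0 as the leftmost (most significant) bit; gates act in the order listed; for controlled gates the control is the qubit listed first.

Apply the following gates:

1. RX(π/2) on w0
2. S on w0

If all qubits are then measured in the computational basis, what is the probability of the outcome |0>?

A full measurement returns |0> with probability 1/2.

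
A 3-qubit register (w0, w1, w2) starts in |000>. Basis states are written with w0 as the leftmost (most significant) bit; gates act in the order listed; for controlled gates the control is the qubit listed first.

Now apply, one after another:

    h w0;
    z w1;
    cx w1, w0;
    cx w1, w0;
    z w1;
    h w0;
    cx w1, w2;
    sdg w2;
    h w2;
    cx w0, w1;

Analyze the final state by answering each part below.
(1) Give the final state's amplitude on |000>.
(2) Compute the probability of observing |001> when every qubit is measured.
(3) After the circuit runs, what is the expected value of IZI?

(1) The amplitude on |000> is sqrt(2)/2. Key observation: steps 1-6 multiply out to the identity, so the circuit reduces to the remaining gates.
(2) Outcome |001> occurs with probability 1/2.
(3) The observable IZI averages to 1.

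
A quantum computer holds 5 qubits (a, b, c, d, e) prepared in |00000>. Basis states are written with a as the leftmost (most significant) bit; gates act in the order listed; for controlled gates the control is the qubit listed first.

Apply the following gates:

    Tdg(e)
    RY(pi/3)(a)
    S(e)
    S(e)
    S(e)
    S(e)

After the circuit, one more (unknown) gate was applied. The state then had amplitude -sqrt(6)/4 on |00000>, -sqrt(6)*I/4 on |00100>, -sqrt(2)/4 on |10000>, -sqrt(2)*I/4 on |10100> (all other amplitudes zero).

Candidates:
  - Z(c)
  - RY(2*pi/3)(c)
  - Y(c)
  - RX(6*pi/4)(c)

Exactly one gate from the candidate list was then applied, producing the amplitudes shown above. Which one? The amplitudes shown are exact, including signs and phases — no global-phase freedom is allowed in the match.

It was RX(6*pi/4)(c) that produced the state shown.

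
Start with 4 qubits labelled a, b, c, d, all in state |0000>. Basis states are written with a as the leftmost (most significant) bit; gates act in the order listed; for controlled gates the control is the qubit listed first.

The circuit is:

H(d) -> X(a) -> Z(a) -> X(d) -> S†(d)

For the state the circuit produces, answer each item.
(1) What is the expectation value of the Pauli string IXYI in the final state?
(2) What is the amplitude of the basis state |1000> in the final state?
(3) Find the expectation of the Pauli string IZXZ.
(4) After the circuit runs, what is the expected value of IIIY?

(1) In the final state, IXYI has expectation 0.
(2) The final state's coefficient on |1000> equals -sqrt(2)/2.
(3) In the final state, IZXZ has expectation 0.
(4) The observable IIIY averages to -1.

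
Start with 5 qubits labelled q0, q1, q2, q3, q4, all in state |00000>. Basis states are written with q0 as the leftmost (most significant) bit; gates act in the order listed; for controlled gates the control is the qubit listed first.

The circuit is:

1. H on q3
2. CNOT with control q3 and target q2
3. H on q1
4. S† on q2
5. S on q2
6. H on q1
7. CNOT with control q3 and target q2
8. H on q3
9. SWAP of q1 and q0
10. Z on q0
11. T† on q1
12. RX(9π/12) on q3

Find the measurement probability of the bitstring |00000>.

The probability of measuring |00000> is 1/2 - sqrt(2)/4. Key observation: the block from step 1 through step 8 cancels to the identity and can be dropped.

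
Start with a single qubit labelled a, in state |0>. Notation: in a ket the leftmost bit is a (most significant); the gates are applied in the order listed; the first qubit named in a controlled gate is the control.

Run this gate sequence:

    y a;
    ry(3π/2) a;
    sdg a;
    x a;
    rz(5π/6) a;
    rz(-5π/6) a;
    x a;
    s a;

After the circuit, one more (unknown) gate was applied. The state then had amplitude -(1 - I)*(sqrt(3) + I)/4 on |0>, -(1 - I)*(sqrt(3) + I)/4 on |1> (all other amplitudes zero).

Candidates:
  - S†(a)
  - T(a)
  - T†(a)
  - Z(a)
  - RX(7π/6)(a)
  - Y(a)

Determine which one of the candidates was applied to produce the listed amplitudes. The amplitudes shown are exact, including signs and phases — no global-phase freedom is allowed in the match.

It was RX(7π/6)(a) that produced the state shown.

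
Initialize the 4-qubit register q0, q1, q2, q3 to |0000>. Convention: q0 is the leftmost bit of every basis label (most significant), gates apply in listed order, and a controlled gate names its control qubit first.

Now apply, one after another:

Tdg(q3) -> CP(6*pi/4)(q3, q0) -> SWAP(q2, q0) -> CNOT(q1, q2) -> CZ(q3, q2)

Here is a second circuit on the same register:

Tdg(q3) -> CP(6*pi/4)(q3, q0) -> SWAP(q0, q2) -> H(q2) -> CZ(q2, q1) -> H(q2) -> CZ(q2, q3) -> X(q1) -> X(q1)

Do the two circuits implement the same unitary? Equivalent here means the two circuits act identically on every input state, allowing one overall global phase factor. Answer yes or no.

Yes — the two circuits implement the same unitary up to a global phase.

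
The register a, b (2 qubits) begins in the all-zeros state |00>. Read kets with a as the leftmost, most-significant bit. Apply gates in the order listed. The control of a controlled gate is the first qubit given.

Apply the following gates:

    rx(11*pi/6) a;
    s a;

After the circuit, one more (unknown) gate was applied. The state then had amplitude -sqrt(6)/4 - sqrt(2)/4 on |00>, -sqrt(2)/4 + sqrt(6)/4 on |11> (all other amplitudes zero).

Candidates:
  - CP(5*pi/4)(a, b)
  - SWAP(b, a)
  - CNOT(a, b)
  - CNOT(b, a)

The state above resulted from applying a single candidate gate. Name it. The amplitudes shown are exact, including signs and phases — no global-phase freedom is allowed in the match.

The applied gate was CNOT(a, b).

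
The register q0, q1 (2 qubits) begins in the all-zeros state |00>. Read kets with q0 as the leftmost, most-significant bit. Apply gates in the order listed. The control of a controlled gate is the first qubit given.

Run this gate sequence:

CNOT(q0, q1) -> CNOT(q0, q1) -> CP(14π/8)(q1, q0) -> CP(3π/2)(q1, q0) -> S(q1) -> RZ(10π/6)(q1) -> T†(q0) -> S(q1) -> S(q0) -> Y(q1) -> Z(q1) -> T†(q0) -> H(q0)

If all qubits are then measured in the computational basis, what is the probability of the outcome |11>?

Outcome |11> occurs with probability 1/2.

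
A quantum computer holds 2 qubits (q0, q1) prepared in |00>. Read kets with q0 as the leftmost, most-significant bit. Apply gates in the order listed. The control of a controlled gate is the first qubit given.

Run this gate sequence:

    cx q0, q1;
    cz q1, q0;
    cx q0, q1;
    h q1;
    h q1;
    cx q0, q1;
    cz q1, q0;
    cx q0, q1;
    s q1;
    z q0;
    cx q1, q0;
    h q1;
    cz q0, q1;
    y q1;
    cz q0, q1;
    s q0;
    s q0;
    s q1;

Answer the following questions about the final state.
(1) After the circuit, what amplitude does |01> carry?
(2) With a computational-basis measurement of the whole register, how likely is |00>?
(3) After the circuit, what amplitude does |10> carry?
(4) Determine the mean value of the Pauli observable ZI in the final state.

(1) The amplitude on |01> is -sqrt(2)/2. Key observation: steps 1-8 multiply out to the identity, so the circuit reduces to the remaining gates.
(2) The probability of measuring |00> is 1/2.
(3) |10> carries amplitude 0 in the final state.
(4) In the final state, ZI has expectation 1.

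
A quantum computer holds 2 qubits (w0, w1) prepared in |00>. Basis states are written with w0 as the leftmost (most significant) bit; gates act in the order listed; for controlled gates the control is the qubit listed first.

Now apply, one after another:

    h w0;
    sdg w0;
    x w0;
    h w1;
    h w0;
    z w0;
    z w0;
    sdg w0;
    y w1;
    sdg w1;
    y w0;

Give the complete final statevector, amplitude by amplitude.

The resulting statevector has amplitude sqrt(2)*(1 - I)/4 on |00>, sqrt(2)*(1 + I)/4 on |01>, sqrt(2)*(1 - I)/4 on |10>, sqrt(2)*(1 + I)/4 on |11>.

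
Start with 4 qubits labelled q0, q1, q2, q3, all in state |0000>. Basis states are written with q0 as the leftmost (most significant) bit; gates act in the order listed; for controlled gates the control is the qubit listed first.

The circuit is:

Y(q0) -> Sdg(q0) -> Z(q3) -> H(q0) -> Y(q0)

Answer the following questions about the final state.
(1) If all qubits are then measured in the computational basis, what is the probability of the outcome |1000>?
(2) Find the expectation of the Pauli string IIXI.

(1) A full measurement returns |1000> with probability 1/2.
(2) In the final state, IIXI has expectation 0.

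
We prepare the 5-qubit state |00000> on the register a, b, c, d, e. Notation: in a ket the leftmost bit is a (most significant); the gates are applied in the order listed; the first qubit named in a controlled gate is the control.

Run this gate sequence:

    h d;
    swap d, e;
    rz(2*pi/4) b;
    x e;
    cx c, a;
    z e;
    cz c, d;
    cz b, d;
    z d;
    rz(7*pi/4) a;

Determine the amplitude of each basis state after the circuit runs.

After the circuit, the state carries amplitude sqrt(2)*exp(7*I*pi/8)/2 on |00000>, -sqrt(2)*exp(7*I*pi/8)/2 on |00001>, and 0 on every other basis state.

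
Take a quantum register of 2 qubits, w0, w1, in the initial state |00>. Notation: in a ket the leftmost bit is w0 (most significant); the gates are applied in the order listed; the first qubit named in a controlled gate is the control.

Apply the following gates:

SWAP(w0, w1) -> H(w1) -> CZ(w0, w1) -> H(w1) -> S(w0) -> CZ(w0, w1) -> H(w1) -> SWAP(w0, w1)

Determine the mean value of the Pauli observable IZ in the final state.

The observable IZ averages to 1.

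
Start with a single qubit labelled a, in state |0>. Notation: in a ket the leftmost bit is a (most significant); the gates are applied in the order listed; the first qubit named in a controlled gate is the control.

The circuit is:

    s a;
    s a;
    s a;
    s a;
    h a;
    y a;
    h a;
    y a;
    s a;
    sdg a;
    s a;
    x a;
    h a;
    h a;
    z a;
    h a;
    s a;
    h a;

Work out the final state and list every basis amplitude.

The final amplitudes are 1/2 - I/2 on |0>, 1/2 + I/2 on |1>. Key observation: gates 1-4 undo each other exactly, leaving only the rest of the circuit to track.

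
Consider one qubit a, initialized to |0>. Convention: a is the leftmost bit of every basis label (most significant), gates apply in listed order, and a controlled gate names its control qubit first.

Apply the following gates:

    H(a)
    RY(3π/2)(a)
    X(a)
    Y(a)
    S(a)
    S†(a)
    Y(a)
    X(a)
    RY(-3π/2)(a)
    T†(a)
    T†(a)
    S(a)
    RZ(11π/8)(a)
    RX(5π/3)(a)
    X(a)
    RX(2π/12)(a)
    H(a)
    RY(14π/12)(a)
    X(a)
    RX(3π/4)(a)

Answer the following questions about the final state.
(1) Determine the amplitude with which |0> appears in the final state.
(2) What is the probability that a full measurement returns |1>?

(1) |0> carries amplitude 3*sqrt(sqrt(2)/4 + 1/2)*exp(-11*I*pi/16)/8 - sqrt(3)*sqrt(sqrt(2)/4 + 1/2)*exp(11*I*pi/16)/8 + sqrt(3)*I*sqrt(sqrt(2)/4 + 1/2)*exp(-11*I*pi/16)/8 - sqrt(3)*sqrt(1/2 - sqrt(2)/4)*exp(11*I*pi/16)/8 + I*sqrt(sqrt(2)/4 + 1/2)*exp(-11*I*pi/16)/8 + sqrt(3)*I*sqrt(1/2 - sqrt(2)/4)*exp(11*I*pi/16)/8 - sqrt(1/2 - sqrt(2)/4)*exp(11*I*pi/16)/8 + I*sqrt(1/2 - sqrt(2)/4)*exp(-11*I*pi/16)/8 - sqrt(3)*I*sqrt(1/2 - sqrt(2)/4)*exp(-11*I*pi/16)/8 - sqrt(3)*sqrt(1/2 - sqrt(2)/4)*exp(-11*I*pi/16)/8 - 3*I*sqrt(1/2 - sqrt(2)/4)*exp(11*I*pi/16)/8 + sqrt(sqrt(2)/4 + 1/2)*exp(11*I*pi/16)/8 - sqrt(3)*I*sqrt(sqrt(2)/4 + 1/2)*exp(11*I*pi/16)/8 - 3*sqrt(1/2 - sqrt(2)/4)*exp(-11*I*pi/16)/8 - sqrt(3)*sqrt(sqrt(2)/4 + 1/2)*exp(-11*I*pi/16)/8 - 3*I*sqrt(sqrt(2)/4 + 1/2)*exp(11*I*pi/16)/8 in the final state.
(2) A full measurement returns |1> with probability -sqrt(6*sqrt(2) + 12)/16 - sqrt(12 - 6*sqrt(2))/16 + sqrt(2*sqrt(2) + 4)/32 + 1/2.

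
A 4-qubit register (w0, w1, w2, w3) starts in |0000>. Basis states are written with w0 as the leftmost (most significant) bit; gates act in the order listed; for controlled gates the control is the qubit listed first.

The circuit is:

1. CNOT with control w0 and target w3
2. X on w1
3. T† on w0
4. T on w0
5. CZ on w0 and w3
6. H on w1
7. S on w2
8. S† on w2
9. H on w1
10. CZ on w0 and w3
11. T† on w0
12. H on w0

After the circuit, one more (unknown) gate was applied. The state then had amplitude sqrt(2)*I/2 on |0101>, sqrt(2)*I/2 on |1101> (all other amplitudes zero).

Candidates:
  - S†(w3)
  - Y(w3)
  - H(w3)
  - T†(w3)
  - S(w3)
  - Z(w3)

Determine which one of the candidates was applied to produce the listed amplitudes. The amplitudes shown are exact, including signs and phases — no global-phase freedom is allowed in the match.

The applied gate was Y(w3).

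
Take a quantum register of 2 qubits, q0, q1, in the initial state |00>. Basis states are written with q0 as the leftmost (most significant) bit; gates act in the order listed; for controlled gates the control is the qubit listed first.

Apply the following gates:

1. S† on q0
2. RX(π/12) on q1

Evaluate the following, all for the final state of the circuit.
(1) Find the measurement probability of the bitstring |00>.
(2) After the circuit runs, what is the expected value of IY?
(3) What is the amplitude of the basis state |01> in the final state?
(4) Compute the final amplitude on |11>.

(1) The probability of measuring |00> is sqrt(2)/8 + sqrt(6)/8 + 1/2.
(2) The observable IY averages to -sqrt(6)/4 + sqrt(2)/4.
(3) The amplitude on |01> is -I*sqrt(sqrt(2) + 2)/4 + I*sqrt(6 - 3*sqrt(2))/4.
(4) The final state's coefficient on |11> equals 0.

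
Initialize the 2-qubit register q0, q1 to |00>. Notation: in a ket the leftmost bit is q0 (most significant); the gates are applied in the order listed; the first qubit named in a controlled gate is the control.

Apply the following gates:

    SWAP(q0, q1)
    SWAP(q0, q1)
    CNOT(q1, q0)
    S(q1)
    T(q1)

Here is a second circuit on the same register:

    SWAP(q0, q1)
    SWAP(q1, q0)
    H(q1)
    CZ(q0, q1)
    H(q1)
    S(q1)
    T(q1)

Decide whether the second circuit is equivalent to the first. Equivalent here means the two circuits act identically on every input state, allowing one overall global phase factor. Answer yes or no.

No: there is an input state on which the two circuits produce genuinely different outputs (not merely differing by a phase).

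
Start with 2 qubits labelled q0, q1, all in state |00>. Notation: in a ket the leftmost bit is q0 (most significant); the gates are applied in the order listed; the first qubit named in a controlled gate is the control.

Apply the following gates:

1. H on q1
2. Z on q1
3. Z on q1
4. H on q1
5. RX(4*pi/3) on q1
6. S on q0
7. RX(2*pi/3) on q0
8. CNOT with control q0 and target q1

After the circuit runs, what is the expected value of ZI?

The observable ZI averages to -1/2.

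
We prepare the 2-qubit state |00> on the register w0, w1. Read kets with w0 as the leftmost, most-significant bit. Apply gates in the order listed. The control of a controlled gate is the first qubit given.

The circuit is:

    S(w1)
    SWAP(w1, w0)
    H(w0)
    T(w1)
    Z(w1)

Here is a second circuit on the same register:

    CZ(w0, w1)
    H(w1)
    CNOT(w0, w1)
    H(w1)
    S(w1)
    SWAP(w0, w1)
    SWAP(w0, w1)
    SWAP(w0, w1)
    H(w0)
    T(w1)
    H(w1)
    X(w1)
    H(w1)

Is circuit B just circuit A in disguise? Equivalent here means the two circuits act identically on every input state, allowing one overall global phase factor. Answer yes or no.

Yes — the two circuits implement the same unitary up to a global phase.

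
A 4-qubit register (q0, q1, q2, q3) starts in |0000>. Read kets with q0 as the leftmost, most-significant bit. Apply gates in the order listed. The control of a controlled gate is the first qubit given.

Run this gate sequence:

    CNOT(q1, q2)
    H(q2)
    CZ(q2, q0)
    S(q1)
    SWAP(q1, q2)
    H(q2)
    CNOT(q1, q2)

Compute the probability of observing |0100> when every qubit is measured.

The probability of measuring |0100> is 1/4.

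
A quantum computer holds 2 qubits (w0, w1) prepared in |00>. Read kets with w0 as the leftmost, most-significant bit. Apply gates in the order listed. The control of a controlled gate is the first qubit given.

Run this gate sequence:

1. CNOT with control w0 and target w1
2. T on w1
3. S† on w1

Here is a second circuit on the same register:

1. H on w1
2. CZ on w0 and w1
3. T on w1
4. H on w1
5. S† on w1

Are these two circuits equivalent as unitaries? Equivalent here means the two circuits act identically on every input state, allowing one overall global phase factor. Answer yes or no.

No — the two circuits implement different unitaries, even allowing a global phase.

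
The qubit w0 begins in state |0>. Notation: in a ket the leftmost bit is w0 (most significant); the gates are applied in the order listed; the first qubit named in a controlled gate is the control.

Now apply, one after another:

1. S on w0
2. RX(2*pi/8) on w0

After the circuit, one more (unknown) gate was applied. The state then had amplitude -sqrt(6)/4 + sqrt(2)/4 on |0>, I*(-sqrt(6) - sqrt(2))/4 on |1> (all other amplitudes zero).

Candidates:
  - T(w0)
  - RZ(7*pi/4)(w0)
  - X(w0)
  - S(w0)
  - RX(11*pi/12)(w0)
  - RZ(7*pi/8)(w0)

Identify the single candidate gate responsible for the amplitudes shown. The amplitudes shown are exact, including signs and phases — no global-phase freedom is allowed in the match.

The applied gate was RX(11*pi/12)(w0).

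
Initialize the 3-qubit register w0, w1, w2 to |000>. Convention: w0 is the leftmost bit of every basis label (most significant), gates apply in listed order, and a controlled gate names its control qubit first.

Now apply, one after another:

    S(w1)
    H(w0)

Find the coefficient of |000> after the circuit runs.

The amplitude on |000> is sqrt(2)/2.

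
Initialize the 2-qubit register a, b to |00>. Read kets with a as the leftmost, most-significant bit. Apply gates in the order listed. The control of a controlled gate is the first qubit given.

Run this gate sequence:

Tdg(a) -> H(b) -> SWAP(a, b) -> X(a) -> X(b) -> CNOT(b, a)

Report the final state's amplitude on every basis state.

The resulting statevector has amplitude 0 on |00>, sqrt(2)/2 on |01>, 0 on |10>, sqrt(2)/2 on |11>.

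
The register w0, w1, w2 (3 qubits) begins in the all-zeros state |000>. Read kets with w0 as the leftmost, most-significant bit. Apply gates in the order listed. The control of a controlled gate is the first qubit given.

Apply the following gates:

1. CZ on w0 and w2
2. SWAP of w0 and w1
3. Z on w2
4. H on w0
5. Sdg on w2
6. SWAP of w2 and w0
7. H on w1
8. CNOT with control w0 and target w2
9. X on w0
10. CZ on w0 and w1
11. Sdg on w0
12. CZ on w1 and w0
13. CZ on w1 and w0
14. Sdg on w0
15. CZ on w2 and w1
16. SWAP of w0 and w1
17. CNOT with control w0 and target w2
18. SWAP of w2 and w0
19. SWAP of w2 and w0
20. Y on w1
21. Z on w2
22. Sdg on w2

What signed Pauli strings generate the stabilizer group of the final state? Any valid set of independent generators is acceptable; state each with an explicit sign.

The final state is stabilized by the group generated by +XIZ, +ZIY, +IZI; other independent generating sets are equally valid.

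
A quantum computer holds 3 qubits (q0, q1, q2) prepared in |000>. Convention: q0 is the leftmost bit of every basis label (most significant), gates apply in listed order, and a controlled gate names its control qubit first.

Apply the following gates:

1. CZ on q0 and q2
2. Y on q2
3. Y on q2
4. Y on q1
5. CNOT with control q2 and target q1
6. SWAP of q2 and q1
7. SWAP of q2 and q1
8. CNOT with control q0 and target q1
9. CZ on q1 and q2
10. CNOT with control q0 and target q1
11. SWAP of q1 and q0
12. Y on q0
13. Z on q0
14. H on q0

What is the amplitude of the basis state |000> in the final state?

The amplitude on |000> is sqrt(2)/2.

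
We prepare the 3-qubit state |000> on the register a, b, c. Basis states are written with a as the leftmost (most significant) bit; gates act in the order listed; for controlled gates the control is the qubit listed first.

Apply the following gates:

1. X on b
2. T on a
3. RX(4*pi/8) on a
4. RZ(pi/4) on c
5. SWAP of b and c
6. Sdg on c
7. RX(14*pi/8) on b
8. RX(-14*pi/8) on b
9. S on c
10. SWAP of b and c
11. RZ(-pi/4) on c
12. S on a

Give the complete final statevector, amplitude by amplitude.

The final amplitudes are sqrt(2)/2 on |010>, sqrt(2)/2 on |110>, and 0 on every other basis state. Key observation: the block from step 4 through step 11 cancels to the identity and can be dropped.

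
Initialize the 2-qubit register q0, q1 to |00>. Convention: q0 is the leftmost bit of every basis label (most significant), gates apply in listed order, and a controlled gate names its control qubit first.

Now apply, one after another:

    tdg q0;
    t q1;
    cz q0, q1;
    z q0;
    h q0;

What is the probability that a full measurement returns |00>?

Outcome |00> occurs with probability 1/2.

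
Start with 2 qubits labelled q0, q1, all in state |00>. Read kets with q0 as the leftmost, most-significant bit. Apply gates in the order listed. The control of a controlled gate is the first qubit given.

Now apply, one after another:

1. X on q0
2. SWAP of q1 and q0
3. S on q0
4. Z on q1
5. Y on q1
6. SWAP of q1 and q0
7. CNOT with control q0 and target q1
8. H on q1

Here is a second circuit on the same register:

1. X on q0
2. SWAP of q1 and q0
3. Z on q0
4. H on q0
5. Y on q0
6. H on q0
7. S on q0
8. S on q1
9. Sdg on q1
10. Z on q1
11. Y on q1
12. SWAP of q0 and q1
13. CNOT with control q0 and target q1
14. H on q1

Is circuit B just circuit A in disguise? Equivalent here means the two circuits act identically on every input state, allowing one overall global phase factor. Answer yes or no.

No — the two circuits implement different unitaries, even allowing a global phase.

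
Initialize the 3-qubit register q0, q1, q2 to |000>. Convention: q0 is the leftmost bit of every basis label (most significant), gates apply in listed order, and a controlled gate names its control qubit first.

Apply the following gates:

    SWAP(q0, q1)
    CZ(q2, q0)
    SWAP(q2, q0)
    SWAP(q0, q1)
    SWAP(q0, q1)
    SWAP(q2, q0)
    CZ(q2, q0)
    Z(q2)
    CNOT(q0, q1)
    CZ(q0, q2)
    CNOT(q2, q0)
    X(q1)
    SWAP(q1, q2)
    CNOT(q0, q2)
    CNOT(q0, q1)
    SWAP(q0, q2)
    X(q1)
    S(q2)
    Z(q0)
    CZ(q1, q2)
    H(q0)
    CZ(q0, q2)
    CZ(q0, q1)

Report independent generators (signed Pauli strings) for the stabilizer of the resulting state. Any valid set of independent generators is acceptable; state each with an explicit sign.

The stabilizer group can be generated by +XII, -IZI, +IIZ, among other valid generating sets. Key observation: gates 2-7 undo each other exactly, leaving only the rest of the circuit to track.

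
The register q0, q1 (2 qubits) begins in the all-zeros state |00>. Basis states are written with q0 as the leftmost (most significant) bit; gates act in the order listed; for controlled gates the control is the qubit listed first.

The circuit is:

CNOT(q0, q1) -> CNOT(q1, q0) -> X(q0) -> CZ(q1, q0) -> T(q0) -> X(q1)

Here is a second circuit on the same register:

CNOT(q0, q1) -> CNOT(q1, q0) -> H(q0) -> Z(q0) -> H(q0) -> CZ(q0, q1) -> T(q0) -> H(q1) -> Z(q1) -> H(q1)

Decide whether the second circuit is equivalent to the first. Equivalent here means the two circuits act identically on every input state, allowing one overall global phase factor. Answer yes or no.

Yes, they are equivalent — the unitaries differ by at most a global phase.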